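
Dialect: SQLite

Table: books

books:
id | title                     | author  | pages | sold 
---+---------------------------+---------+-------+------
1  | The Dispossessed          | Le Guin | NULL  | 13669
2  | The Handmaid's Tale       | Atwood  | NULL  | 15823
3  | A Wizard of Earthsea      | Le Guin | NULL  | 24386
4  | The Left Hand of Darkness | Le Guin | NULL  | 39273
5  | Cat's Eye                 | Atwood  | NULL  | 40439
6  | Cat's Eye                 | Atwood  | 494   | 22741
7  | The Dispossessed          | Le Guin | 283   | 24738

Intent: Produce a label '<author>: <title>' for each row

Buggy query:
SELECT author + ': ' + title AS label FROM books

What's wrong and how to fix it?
Bug: '+' is numeric addition; on text columns SQLite converts them to 0 instead of concatenating

Fix: Use the || operator for string concatenation

Corrected query:
SELECT author || ': ' || title AS label FROM books

Result:
label                             
----------------------------------
Le Guin: The Dispossessed         
Atwood: The Handmaid's Tale       
Le Guin: A Wizard of Earthsea     
Le Guin: The Left Hand of Darkness
Atwood: Cat's Eye                 
Atwood: Cat's Eye                 
Le Guin: The Dispossessed         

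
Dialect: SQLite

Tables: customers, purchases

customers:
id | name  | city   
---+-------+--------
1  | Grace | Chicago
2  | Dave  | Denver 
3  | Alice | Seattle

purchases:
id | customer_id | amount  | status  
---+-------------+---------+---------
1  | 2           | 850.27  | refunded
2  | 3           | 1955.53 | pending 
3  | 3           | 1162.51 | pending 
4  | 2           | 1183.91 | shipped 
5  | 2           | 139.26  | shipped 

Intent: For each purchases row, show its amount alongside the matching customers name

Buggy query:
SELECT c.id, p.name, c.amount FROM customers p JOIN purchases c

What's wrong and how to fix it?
Bug: JOIN with no ON clause produces a cartesian product; every purchases row pairs with every customers row

Fix: Add ON c.customer_id = p.id to the JOIN

Corrected query:
SELECT c.id, p.name, c.amount FROM customers p JOIN purchases c ON c.customer_id = p.id

Result:
id | name  | amount 
---+-------+--------
1  | Dave  | 850.27 
2  | Alice | 1955.53
3  | Alice | 1162.51
4  | Dave  | 1183.91
5  | Dave  | 139.26 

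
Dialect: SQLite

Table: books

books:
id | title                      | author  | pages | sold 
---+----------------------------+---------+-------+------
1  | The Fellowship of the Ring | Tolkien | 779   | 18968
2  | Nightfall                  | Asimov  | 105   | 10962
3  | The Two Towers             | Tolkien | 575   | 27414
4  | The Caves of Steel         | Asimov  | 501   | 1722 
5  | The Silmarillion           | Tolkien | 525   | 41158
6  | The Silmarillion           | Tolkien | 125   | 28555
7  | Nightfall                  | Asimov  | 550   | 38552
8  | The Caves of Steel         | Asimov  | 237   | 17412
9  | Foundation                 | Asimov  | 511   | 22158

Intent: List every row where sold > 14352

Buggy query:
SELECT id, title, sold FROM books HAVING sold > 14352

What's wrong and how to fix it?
Bug: HAVING filters the output of aggregation, but this query has no GROUP BY and no aggregate functions, so SQLite rejects it (HAVING clause on a non-aggregate query); the condition here is per row

Fix: Use WHERE for row-level filtering

Corrected query:
SELECT id, title, sold FROM books WHERE sold > 14352

Result:
id | title                      | sold 
---+----------------------------+------
1  | The Fellowship of the Ring | 18968
3  | The Two Towers             | 27414
5  | The Silmarillion           | 41158
6  | The Silmarillion           | 28555
7  | Nightfall                  | 38552
8  | The Caves of Steel         | 17412
9  | Foundation                 | 22158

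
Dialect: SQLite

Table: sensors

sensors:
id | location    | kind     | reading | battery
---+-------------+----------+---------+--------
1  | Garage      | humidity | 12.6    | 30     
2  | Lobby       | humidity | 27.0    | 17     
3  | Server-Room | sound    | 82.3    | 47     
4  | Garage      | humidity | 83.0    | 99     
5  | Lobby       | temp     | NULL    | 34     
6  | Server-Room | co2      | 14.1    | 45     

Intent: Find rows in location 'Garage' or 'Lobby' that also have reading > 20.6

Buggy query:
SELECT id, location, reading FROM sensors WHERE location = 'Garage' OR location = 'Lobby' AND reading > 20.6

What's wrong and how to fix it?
Bug: AND binds tighter than OR, so this parses as location = 'Garage' OR (location = 'Lobby' AND reading > 20.6)

Fix: Group the OR with parentheses (or use IN), then AND the threshold

Corrected query:
SELECT id, location, reading FROM sensors WHERE (location = 'Garage' OR location = 'Lobby') AND reading > 20.6

Result:
id | location | reading
---+----------+--------
2  | Lobby    | 27     
4  | Garage   | 83     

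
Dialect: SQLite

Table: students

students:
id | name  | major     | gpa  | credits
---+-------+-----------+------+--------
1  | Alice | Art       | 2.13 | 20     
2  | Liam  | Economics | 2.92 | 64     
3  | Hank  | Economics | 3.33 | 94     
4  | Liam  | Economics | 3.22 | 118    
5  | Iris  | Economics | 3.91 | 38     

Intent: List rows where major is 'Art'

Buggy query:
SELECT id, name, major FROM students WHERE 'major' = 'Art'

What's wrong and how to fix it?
Bug: 'major' in single quotes is a string literal, not the column; the comparison is literal-vs-literal and never true

Fix: Remove the quotes around the column name (or use double quotes for an identifier)

Corrected query:
SELECT id, name, major FROM students WHERE major = 'Art'

Result:
id | name  | major
---+-------+------
1  | Alice | Art  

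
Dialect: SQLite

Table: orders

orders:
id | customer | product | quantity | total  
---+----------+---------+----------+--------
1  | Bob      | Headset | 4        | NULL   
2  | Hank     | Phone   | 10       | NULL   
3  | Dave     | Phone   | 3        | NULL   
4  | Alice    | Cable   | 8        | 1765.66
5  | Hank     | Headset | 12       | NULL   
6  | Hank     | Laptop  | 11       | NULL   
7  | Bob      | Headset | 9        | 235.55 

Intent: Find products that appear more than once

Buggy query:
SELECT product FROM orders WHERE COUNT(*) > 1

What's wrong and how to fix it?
Bug: WHERE can't reference COUNT(*); aggregates are computed after WHERE

Fix: Group first, then use HAVING for the count condition

Corrected query:
SELECT product FROM orders GROUP BY product HAVING COUNT(*) > 1

Result:
product
-------
Headset
Phone  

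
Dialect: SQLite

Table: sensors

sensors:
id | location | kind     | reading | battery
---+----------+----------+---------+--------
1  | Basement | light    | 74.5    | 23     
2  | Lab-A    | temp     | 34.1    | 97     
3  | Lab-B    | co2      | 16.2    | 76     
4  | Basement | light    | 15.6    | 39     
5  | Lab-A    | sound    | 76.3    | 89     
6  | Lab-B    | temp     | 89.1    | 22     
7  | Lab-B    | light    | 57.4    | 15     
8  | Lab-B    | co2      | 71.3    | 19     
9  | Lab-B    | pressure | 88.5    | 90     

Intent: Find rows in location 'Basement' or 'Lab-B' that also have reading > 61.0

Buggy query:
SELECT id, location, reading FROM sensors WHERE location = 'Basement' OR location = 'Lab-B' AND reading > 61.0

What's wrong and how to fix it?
Bug: Without parentheses, AND is evaluated before OR, so the reading filter only applies to the 'Lab-B' branch

Fix: Add parentheses around the OR so the AND applies to both alternatives

Corrected query:
SELECT id, location, reading FROM sensors WHERE (location = 'Basement' OR location = 'Lab-B') AND reading > 61.0

Result:
id | location | reading
---+----------+--------
1  | Basement | 74.5   
6  | Lab-B    | 89.1   
8  | Lab-B    | 71.3   
9  | Lab-B    | 88.5   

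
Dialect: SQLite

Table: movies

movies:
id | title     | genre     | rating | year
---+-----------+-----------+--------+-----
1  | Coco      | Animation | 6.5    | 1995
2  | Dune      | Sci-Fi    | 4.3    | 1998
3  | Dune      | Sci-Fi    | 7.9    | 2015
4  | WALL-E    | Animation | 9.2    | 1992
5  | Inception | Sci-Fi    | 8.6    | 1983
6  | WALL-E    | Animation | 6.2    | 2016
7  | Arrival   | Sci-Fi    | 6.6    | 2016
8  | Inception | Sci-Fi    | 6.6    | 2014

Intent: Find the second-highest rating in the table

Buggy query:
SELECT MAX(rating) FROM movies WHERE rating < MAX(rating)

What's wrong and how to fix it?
Bug: MAX(rating) on the right of the comparison is an aggregate-in-WHERE error

Fix: Put the inner MAX in a scalar subquery

Corrected query:
SELECT MAX(rating) FROM movies WHERE rating < (SELECT MAX(rating) FROM movies)

Result:
MAX(rating)
-----------
8.6        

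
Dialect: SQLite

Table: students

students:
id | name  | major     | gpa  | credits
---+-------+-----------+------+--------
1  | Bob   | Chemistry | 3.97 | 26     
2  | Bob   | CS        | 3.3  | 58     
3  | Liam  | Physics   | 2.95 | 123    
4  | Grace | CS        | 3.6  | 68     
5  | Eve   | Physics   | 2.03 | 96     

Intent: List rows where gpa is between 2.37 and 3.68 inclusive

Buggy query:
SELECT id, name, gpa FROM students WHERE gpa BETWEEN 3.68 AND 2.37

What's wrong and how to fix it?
Bug: BETWEEN expects the lower bound first; with 3.68 AND 2.37 the range is empty

Fix: Swap the bounds so the smaller value comes first

Corrected query:
SELECT id, name, gpa FROM students WHERE gpa BETWEEN 2.37 AND 3.68

Result:
id | name  | gpa 
---+-------+-----
2  | Bob   | 3.3 
3  | Liam  | 2.95
4  | Grace | 3.6 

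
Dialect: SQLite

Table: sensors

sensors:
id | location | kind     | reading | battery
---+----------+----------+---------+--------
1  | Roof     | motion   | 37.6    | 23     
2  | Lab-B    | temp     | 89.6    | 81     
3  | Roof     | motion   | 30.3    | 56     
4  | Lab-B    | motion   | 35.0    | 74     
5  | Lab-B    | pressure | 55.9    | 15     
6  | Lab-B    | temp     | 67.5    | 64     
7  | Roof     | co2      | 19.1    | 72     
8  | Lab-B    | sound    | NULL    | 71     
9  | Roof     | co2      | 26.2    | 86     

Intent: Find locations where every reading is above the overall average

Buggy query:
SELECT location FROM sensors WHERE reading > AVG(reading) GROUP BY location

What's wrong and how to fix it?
Bug: WHERE evaluates per row before aggregation, so AVG() is unavailable

Fix: Use a subquery for AVG and a HAVING MIN(...) filter so the condition holds for every row in the group

Corrected query:
SELECT location FROM sensors GROUP BY location HAVING MIN(reading) > (SELECT AVG(reading) FROM sensors)

Result:
(no rows)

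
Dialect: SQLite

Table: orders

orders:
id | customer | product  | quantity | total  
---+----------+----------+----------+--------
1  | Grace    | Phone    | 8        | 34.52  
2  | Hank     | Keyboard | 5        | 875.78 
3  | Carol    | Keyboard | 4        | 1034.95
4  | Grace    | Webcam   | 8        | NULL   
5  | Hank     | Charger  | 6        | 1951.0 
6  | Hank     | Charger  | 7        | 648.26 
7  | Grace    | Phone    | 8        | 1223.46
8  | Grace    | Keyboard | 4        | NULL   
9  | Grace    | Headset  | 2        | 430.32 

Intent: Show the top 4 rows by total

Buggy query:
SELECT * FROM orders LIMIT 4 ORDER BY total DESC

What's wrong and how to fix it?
Bug: LIMIT must come after ORDER BY

Fix: Sort with ORDER BY, then apply LIMIT

Corrected query:
SELECT * FROM orders ORDER BY total DESC LIMIT 4

Result:
id | customer | product  | quantity | total  
---+----------+----------+----------+--------
5  | Hank     | Charger  | 6        | 1951   
7  | Grace    | Phone    | 8        | 1223.46
3  | Carol    | Keyboard | 4        | 1034.95
2  | Hank     | Keyboard | 5        | 875.78 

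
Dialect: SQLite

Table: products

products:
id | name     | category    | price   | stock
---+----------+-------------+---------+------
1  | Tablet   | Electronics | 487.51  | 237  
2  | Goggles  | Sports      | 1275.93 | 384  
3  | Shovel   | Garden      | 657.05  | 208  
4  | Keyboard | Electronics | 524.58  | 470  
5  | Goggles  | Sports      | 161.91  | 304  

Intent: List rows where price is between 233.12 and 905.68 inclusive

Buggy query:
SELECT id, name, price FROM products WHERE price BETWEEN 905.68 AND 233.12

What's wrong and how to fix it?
Bug: BETWEEN expects the lower bound first; with 905.68 AND 233.12 the range is empty

Fix: Swap the bounds so the smaller value comes first

Corrected query:
SELECT id, name, price FROM products WHERE price BETWEEN 233.12 AND 905.68

Result:
id | name     | price 
---+----------+-------
1  | Tablet   | 487.51
3  | Shovel   | 657.05
4  | Keyboard | 524.58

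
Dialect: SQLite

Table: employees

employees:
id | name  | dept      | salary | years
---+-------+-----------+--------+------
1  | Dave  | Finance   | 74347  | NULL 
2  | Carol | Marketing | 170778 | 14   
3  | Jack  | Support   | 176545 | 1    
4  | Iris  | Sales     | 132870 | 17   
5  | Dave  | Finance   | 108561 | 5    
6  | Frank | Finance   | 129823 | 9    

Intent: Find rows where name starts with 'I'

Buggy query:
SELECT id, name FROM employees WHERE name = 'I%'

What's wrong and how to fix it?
Bug: '=' compares the literal string including the % character; pattern matching needs LIKE

Fix: Use LIKE for wildcard pattern matching

Corrected query:
SELECT id, name FROM employees WHERE name LIKE 'I%'

Result:
id | name
---+-----
4  | Iris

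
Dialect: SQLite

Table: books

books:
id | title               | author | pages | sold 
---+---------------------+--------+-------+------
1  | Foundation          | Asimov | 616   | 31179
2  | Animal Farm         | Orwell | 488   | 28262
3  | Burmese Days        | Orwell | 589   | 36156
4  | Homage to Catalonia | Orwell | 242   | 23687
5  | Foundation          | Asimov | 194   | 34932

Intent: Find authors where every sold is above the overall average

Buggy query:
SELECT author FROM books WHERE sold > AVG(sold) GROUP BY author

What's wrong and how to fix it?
Bug: AVG() is an aggregate; it can't sit directly in WHERE

Fix: Use a subquery for AVG and a HAVING MIN(...) filter so the condition holds for every row in the group

Corrected query:
SELECT author FROM books GROUP BY author HAVING MIN(sold) > (SELECT AVG(sold) FROM books)

Result:
author
------
Asimov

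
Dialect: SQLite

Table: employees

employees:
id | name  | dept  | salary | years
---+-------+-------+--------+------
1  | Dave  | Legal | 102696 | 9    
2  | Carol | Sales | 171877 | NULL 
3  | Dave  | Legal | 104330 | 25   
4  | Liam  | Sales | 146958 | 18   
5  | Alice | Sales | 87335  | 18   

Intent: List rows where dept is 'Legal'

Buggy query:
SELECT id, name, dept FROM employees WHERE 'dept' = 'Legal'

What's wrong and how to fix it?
Bug: Single quotes denote string literals in SQL; the column name is being compared as a constant string

Fix: Reference the column as dept without single quotes

Corrected query:
SELECT id, name, dept FROM employees WHERE dept = 'Legal'

Result:
id | name | dept 
---+------+------
1  | Dave | Legal
3  | Dave | Legal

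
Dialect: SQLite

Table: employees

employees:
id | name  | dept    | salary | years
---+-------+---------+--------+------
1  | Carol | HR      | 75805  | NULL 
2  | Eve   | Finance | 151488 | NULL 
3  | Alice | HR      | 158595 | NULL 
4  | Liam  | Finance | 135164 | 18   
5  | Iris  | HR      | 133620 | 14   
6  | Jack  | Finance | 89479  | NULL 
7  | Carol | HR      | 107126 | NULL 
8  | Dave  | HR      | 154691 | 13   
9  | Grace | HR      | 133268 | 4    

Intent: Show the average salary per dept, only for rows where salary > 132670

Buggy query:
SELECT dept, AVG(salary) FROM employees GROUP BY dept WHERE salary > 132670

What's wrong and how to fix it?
Bug: WHERE cannot follow GROUP BY

Fix: Place WHERE between FROM and GROUP BY

Corrected query:
SELECT dept, AVG(salary) FROM employees WHERE salary > 132670 GROUP BY dept

Result:
dept    | AVG(salary)
--------+------------
Finance | 143326     
HR      | 145043.5   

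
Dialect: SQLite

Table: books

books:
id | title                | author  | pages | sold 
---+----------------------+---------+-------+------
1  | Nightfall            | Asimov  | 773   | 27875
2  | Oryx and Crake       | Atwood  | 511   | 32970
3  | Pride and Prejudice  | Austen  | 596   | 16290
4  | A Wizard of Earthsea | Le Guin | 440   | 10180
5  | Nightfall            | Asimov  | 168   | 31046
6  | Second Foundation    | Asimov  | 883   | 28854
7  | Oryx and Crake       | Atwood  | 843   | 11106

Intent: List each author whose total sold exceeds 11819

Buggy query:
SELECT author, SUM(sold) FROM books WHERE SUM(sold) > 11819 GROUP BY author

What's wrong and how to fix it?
Bug: SUM(sold) is an aggregate, but WHERE filters rows before aggregation

Fix: Use HAVING (which filters groups after aggregation) instead of WHERE

Corrected query:
SELECT author, SUM(sold) FROM books GROUP BY author HAVING SUM(sold) > 11819

Result:
author | SUM(sold)
-------+----------
Asimov | 87775    
Atwood | 44076    
Austen | 16290    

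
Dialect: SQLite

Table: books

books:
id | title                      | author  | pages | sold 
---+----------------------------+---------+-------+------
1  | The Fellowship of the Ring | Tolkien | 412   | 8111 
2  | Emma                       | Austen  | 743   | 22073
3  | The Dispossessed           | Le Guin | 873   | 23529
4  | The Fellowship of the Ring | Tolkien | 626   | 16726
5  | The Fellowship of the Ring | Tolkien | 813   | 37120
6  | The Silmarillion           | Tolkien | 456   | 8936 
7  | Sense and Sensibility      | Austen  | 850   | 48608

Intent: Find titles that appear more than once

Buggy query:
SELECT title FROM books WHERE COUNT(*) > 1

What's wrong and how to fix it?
Bug: WHERE can't reference COUNT(*); aggregates are computed after WHERE

Fix: Group first, then use HAVING for the count condition

Corrected query:
SELECT title FROM books GROUP BY title HAVING COUNT(*) > 1

Result:
title                     
--------------------------
The Fellowship of the Ring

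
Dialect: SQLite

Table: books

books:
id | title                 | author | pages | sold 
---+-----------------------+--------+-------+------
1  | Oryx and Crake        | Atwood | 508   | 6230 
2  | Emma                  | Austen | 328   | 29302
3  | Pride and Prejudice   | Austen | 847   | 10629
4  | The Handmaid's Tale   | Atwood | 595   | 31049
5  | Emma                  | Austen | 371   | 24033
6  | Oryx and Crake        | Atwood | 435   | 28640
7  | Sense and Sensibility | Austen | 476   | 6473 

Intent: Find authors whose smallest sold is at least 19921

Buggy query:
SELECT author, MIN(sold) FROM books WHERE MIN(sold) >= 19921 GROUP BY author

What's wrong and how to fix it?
Bug: MIN() in WHERE is a misuse of aggregate

Fix: Use HAVING for the per-group MIN condition

Corrected query:
SELECT author, MIN(sold) FROM books GROUP BY author HAVING MIN(sold) >= 19921

Result:
(no rows)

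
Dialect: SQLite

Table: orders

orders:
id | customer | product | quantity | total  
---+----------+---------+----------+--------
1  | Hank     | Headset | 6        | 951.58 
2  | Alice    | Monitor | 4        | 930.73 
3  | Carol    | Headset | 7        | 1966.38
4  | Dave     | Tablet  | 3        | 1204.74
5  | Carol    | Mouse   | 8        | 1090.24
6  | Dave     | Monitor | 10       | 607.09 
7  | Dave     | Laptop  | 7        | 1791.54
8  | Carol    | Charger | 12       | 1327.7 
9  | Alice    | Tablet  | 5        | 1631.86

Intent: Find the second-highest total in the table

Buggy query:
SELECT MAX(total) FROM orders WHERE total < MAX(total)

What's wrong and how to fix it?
Bug: The inner MAX is an aggregate inside WHERE, which is not allowed

Fix: Compute the overall MAX in a subquery, then take MAX of rows below it

Corrected query:
SELECT MAX(total) FROM orders WHERE total < (SELECT MAX(total) FROM orders)

Result:
MAX(total)
----------
1791.54   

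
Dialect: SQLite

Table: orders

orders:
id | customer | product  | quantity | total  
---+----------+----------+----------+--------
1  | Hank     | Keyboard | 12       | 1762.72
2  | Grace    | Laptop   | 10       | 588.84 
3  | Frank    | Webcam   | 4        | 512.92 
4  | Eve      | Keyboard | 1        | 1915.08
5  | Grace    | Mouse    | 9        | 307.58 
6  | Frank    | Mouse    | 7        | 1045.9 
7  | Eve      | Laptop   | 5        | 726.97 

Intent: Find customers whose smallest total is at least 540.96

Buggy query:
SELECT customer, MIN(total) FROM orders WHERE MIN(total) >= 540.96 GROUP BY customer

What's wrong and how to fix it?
Bug: MIN() in WHERE is a misuse of aggregate

Fix: Replace WHERE with HAVING after the GROUP BY

Corrected query:
SELECT customer, MIN(total) FROM orders GROUP BY customer HAVING MIN(total) >= 540.96

Result:
customer | MIN(total)
---------+-----------
Eve      | 726.97    
Hank     | 1762.72   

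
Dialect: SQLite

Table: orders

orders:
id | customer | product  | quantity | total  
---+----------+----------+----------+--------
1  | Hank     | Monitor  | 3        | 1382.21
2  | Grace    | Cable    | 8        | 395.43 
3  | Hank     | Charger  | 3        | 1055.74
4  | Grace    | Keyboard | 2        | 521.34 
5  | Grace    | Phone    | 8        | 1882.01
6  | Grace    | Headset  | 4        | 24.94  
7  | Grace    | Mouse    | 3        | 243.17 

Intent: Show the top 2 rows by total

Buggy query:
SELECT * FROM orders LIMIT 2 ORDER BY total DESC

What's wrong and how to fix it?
Bug: LIMIT must come after ORDER BY

Fix: Sort with ORDER BY, then apply LIMIT

Corrected query:
SELECT * FROM orders ORDER BY total DESC LIMIT 2

Result:
id | customer | product | quantity | total  
---+----------+---------+----------+--------
5  | Grace    | Phone   | 8        | 1882.01
1  | Hank     | Monitor | 3        | 1382.21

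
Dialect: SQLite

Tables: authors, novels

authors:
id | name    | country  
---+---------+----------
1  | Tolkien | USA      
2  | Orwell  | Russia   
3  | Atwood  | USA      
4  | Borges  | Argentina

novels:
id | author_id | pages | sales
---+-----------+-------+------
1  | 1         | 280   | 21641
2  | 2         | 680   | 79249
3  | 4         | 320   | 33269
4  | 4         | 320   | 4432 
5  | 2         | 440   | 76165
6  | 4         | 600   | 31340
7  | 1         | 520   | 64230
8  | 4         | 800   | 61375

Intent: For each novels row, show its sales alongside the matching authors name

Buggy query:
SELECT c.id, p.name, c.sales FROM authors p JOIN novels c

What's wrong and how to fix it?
Bug: Missing join condition: each novels row is matched to all authors rows instead of just its own

Fix: Add ON c.author_id = p.id to the JOIN

Corrected query:
SELECT c.id, p.name, c.sales FROM authors p JOIN novels c ON c.author_id = p.id

Result:
id | name    | sales
---+---------+------
1  | Tolkien | 21641
2  | Orwell  | 79249
3  | Borges  | 33269
4  | Borges  | 4432 
5  | Orwell  | 76165
6  | Borges  | 31340
7  | Tolkien | 64230
8  | Borges  | 61375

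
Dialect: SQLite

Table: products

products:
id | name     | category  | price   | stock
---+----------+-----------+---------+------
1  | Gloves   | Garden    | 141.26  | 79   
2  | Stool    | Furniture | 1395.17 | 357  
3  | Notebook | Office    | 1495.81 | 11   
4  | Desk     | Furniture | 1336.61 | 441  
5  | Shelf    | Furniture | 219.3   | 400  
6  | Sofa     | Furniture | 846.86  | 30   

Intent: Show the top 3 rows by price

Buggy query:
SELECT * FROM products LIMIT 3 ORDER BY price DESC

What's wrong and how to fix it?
Bug: LIMIT must come after ORDER BY

Fix: Sort with ORDER BY, then apply LIMIT

Corrected query:
SELECT * FROM products ORDER BY price DESC LIMIT 3

Result:
id | name     | category  | price   | stock
---+----------+-----------+---------+------
3  | Notebook | Office    | 1495.81 | 11   
2  | Stool    | Furniture | 1395.17 | 357  
4  | Desk     | Furniture | 1336.61 | 441  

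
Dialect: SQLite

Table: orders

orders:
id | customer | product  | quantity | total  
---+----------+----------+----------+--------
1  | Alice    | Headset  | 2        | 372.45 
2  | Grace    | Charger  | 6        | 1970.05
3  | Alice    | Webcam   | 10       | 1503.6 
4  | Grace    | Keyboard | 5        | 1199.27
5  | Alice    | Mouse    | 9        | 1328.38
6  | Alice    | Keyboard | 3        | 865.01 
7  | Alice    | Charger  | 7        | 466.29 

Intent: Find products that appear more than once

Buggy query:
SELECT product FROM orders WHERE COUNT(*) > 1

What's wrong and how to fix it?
Bug: COUNT(*) is an aggregate and cannot be used in WHERE

Fix: GROUP BY product, then filter groups with HAVING COUNT(*) > 1

Corrected query:
SELECT product FROM orders GROUP BY product HAVING COUNT(*) > 1

Result:
product 
--------
Charger 
Keyboard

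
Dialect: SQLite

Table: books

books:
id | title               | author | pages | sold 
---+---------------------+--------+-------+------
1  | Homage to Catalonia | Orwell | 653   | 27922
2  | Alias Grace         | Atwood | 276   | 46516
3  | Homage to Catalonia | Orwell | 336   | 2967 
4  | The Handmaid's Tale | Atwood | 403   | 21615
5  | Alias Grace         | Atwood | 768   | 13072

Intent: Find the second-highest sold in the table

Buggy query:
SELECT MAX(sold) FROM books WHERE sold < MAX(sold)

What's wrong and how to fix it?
Bug: MAX(sold) on the right of the comparison is an aggregate-in-WHERE error

Fix: Compute the overall MAX in a subquery, then take MAX of rows below it

Corrected query:
SELECT MAX(sold) FROM books WHERE sold < (SELECT MAX(sold) FROM books)

Result:
MAX(sold)
---------
27922    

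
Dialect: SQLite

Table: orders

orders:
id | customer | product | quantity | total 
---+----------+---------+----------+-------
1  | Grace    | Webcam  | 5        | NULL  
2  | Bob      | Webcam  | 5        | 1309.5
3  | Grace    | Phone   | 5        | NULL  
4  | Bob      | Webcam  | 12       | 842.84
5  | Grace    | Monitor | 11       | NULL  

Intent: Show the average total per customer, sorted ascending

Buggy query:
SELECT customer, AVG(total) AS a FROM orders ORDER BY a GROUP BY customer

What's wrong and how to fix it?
Bug: GROUP BY must precede ORDER BY

Fix: Reorder: SELECT … FROM … GROUP BY … ORDER BY …

Corrected query:
SELECT customer, AVG(total) AS a FROM orders GROUP BY customer ORDER BY a

Result:
customer | a      
---------+--------
Grace    | NULL   
Bob      | 1076.17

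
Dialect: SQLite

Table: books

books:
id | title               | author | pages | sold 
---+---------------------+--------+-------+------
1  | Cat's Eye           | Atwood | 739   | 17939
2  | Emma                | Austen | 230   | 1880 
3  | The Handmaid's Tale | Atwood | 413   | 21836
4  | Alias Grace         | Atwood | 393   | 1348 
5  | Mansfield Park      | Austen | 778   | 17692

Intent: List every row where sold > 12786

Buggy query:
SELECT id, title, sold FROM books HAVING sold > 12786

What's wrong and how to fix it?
Bug: This is a non-aggregate query (no GROUP BY, no aggregates), so in SQLite the HAVING clause is invalid here; a row-level condition belongs in WHERE

Fix: Replace HAVING with WHERE since the condition applies to individual rows

Corrected query:
SELECT id, title, sold FROM books WHERE sold > 12786

Result:
id | title               | sold 
---+---------------------+------
1  | Cat's Eye           | 17939
3  | The Handmaid's Tale | 21836
5  | Mansfield Park      | 17692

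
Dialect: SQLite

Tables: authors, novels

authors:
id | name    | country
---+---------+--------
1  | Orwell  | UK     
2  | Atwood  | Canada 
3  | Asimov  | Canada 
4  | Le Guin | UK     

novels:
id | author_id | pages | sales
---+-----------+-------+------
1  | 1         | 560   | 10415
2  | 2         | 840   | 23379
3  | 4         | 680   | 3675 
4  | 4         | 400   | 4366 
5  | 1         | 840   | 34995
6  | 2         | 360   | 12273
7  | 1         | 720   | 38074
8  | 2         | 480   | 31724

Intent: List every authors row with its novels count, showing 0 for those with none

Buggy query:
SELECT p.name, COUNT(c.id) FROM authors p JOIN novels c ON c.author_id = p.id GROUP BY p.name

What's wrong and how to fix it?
Bug: INNER JOIN drops authors rows that have no matching novels rows

Fix: Use LEFT JOIN so parents without children still appear (COUNT(c.id) gives 0)

Corrected query:
SELECT p.name, COUNT(c.id) FROM authors p LEFT JOIN novels c ON c.author_id = p.id GROUP BY p.name

Result:
name    | COUNT(c.id)
--------+------------
Asimov  | 0          
Atwood  | 3          
Le Guin | 2          
Orwell  | 3          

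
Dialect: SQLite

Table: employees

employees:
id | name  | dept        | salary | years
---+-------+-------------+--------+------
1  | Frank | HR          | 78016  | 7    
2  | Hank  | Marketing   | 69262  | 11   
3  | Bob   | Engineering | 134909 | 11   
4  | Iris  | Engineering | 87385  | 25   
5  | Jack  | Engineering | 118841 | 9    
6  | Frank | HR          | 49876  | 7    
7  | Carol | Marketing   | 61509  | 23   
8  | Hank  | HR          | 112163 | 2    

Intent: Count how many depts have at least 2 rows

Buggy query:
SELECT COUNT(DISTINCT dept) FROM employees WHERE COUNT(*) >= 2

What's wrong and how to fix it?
Bug: WHERE filters individual rows, not groups, so a group-level COUNT is invalid there

Fix: Group first with HAVING COUNT(*) >= 2, then COUNT the resulting groups

Corrected query:
SELECT COUNT(*) FROM (SELECT dept FROM employees GROUP BY dept HAVING COUNT(*) >= 2)

Result:
COUNT(*)
--------
3       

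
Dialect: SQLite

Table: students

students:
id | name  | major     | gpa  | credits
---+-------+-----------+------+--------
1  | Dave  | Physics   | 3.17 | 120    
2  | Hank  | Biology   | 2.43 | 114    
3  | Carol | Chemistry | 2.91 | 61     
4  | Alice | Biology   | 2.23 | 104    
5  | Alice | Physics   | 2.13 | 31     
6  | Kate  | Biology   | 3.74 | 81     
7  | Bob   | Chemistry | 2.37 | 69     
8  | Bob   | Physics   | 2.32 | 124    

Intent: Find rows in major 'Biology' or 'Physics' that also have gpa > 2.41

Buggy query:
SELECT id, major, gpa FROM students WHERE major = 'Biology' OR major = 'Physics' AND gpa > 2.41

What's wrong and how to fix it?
Bug: AND binds tighter than OR, so this parses as major = 'Biology' OR (major = 'Physics' AND gpa > 2.41)

Fix: Add parentheses around the OR so the AND applies to both alternatives

Corrected query:
SELECT id, major, gpa FROM students WHERE (major = 'Biology' OR major = 'Physics') AND gpa > 2.41

Result:
id | major   | gpa 
---+---------+-----
1  | Physics | 3.17
2  | Biology | 2.43
6  | Biology | 3.74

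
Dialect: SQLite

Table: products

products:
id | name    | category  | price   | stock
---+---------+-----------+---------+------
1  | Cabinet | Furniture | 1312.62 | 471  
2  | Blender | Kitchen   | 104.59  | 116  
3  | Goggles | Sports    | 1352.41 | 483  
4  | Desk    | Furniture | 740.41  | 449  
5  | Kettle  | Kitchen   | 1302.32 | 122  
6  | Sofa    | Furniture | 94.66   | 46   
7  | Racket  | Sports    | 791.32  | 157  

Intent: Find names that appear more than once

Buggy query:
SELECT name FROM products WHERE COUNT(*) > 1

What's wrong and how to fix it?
Bug: COUNT(*) is an aggregate and cannot be used in WHERE

Fix: Group first, then use HAVING for the count condition

Corrected query:
SELECT name FROM products GROUP BY name HAVING COUNT(*) > 1

Result:
(no rows)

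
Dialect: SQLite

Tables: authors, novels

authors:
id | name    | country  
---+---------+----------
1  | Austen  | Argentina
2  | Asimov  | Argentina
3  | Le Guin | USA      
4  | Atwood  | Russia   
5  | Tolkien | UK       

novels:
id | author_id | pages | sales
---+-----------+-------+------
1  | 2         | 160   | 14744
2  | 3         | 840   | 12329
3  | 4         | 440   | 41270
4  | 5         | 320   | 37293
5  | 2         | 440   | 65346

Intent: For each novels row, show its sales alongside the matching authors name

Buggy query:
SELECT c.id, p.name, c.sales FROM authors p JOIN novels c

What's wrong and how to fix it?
Bug: Missing join condition: each novels row is matched to all authors rows instead of just its own

Fix: Specify the join condition linking the foreign key to the parent id

Corrected query:
SELECT c.id, p.name, c.sales FROM authors p JOIN novels c ON c.author_id = p.id

Result:
id | name    | sales
---+---------+------
1  | Asimov  | 14744
2  | Le Guin | 12329
3  | Atwood  | 41270
4  | Tolkien | 37293
5  | Asimov  | 65346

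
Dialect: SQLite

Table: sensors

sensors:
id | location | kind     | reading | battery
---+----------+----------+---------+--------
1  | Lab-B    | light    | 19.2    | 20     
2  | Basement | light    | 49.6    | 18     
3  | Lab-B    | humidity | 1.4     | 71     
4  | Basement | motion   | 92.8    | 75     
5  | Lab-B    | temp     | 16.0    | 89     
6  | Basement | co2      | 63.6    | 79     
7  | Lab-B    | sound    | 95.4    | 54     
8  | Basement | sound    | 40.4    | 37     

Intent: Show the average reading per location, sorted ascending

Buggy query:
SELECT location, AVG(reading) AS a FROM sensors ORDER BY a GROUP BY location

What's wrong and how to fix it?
Bug: ORDER BY appears before GROUP BY; SQL clause order requires GROUP BY first

Fix: Reorder: SELECT … FROM … GROUP BY … ORDER BY …

Corrected query:
SELECT location, AVG(reading) AS a FROM sensors GROUP BY location ORDER BY a

Result:
location | a   
---------+-----
Lab-B    | 33  
Basement | 61.6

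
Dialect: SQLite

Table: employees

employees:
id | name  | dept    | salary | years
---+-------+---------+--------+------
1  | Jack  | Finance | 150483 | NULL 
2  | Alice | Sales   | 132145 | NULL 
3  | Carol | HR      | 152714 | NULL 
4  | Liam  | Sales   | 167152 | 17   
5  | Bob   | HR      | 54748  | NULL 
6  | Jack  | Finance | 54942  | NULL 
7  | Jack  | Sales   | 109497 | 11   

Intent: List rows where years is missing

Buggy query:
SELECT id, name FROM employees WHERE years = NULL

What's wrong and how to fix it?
Bug: '= NULL' is always unknown in SQL three-valued logic, so no rows match

Fix: Replace '= NULL' with 'IS NULL'

Corrected query:
SELECT id, name FROM employees WHERE years IS NULL

Result:
id | name 
---+------
1  | Jack 
2  | Alice
3  | Carol
5  | Bob  
6  | Jack 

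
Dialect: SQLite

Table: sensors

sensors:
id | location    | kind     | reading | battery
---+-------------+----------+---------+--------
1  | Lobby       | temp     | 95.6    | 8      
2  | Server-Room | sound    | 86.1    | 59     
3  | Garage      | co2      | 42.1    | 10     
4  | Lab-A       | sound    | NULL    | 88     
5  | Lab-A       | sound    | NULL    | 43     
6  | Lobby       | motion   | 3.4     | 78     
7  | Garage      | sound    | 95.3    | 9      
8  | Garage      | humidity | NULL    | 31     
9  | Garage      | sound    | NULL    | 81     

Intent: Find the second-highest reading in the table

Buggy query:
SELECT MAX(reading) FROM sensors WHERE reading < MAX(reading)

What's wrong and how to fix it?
Bug: MAX(reading) on the right of the comparison is an aggregate-in-WHERE error

Fix: Compute the overall MAX in a subquery, then take MAX of rows below it

Corrected query:
SELECT MAX(reading) FROM sensors WHERE reading < (SELECT MAX(reading) FROM sensors)

Result:
MAX(reading)
------------
95.3        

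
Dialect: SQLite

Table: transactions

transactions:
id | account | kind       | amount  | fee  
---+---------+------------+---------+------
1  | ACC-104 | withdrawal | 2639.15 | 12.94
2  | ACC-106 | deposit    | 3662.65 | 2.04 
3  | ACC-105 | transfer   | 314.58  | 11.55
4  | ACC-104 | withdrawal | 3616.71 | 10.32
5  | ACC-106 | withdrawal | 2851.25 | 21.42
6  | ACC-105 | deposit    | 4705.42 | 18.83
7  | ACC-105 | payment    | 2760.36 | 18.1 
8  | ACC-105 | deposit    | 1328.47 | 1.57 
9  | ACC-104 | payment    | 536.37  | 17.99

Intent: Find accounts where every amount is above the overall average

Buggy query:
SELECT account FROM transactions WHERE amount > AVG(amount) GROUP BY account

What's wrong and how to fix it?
Bug: AVG() is an aggregate; it can't sit directly in WHERE

Fix: Compute the overall average in a scalar subquery and compare each group's MIN against it in HAVING

Corrected query:
SELECT account FROM transactions GROUP BY account HAVING MIN(amount) > (SELECT AVG(amount) FROM transactions)

Result:
account
-------
ACC-106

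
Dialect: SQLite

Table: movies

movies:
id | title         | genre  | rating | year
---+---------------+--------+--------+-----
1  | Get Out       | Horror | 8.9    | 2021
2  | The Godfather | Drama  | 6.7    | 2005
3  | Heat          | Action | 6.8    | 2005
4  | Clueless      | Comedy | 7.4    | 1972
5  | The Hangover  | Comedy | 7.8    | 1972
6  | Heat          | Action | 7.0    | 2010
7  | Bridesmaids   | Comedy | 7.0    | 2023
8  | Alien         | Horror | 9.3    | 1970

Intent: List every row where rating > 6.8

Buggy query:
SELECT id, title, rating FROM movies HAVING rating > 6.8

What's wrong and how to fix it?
Bug: This is a non-aggregate query (no GROUP BY, no aggregates), so in SQLite the HAVING clause is invalid here; a row-level condition belongs in WHERE

Fix: Replace HAVING with WHERE since the condition applies to individual rows

Corrected query:
SELECT id, title, rating FROM movies WHERE rating > 6.8

Result:
id | title        | rating
---+--------------+-------
1  | Get Out      | 8.9   
4  | Clueless     | 7.4   
5  | The Hangover | 7.8   
6  | Heat         | 7     
7  | Bridesmaids  | 7     
8  | Alien        | 9.3   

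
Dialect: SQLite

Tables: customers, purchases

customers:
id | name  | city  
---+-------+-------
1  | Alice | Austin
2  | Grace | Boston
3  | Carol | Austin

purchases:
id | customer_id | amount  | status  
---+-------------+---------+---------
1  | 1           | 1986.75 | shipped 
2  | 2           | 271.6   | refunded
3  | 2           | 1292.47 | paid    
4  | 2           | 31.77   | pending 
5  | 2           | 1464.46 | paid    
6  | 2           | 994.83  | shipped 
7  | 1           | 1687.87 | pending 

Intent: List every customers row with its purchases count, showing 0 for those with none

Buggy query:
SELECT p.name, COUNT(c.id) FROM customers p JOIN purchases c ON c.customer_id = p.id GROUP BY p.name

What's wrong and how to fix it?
Bug: INNER JOIN drops customers rows that have no matching purchases rows

Fix: Use LEFT JOIN so parents without children still appear (COUNT(c.id) gives 0)

Corrected query:
SELECT p.name, COUNT(c.id) FROM customers p LEFT JOIN purchases c ON c.customer_id = p.id GROUP BY p.name

Result:
name  | COUNT(c.id)
------+------------
Alice | 2          
Carol | 0          
Grace | 5          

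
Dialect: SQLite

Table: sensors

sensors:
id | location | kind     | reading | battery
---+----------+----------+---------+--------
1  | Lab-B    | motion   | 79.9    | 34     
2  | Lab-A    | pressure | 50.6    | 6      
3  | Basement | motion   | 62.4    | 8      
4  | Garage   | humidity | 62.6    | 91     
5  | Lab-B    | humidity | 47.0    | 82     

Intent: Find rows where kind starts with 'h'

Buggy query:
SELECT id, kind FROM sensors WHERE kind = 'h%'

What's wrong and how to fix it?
Bug: '=' compares the literal string including the % character; pattern matching needs LIKE

Fix: Use LIKE for wildcard pattern matching

Corrected query:
SELECT id, kind FROM sensors WHERE kind LIKE 'h%'

Result:
id | kind    
---+---------
4  | humidity
5  | humidity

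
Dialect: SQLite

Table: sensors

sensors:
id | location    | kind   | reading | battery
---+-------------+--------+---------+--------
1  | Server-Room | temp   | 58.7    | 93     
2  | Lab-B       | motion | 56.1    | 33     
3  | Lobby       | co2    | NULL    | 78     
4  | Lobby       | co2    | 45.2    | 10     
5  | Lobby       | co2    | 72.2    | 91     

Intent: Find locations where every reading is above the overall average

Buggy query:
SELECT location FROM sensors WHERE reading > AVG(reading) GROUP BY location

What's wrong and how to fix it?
Bug: AVG() is an aggregate; it can't sit directly in WHERE

Fix: Compute the overall average in a scalar subquery and compare each group's MIN against it in HAVING

Corrected query:
SELECT location FROM sensors GROUP BY location HAVING MIN(reading) > (SELECT AVG(reading) FROM sensors)

Result:
location   
-----------
Server-Room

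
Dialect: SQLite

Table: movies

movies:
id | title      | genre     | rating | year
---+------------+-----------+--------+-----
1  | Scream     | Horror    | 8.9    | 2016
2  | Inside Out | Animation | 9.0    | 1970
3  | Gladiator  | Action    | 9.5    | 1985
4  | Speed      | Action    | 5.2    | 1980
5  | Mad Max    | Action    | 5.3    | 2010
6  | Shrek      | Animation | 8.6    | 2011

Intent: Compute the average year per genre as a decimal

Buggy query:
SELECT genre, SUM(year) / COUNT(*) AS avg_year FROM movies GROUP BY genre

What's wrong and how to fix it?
Bug: Both operands are integers, so '/' performs integer division and truncates

Fix: Multiply by 1.0 (or CAST to REAL) to force floating-point division

Corrected query:
SELECT genre, SUM(year) * 1.0 / COUNT(*) AS avg_year FROM movies GROUP BY genre

Result:
genre     | avg_year   
----------+------------
Action    | 1991.666667
Animation | 1990.5     
Horror    | 2016       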